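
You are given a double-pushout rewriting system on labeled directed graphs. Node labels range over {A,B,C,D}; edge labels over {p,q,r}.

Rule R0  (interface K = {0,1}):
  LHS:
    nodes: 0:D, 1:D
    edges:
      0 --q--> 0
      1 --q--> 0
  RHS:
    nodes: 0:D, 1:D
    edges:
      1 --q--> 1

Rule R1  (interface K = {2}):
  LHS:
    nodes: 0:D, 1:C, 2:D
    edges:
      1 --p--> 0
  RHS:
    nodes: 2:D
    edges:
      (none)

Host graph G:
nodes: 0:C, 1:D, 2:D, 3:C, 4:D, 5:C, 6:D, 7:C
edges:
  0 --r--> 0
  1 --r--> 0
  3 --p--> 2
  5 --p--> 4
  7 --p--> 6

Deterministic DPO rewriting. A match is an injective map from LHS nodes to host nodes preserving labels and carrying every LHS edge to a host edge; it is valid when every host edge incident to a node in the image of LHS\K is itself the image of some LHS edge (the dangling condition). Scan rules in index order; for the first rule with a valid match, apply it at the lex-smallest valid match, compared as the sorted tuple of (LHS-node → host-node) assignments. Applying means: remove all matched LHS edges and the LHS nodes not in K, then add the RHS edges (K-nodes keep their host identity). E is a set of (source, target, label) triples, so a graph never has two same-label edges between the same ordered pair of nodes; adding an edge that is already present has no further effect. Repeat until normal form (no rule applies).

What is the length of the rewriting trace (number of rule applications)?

initial: |V|=8 |E|=5  E = 0-r->0 1-r->0 3-p->2 5-p->4 7-p->6
step 1: apply R1 at {0↦2, 1↦3, 2↦1}  → |V|=6 |E|=4  E = 0-r->0 1-r->0 5-p->4 7-p->6
step 2: apply R1 at {0↦4, 1↦5, 2↦1}  → |V|=4 |E|=3  E = 0-r->0 1-r->0 7-p->6
step 3: apply R1 at {0↦6, 1↦7, 2↦1}  → |V|=2 |E|=2  E = 0-r->0 1-r->0
final graph: no rule applies after step 3

Answer: 3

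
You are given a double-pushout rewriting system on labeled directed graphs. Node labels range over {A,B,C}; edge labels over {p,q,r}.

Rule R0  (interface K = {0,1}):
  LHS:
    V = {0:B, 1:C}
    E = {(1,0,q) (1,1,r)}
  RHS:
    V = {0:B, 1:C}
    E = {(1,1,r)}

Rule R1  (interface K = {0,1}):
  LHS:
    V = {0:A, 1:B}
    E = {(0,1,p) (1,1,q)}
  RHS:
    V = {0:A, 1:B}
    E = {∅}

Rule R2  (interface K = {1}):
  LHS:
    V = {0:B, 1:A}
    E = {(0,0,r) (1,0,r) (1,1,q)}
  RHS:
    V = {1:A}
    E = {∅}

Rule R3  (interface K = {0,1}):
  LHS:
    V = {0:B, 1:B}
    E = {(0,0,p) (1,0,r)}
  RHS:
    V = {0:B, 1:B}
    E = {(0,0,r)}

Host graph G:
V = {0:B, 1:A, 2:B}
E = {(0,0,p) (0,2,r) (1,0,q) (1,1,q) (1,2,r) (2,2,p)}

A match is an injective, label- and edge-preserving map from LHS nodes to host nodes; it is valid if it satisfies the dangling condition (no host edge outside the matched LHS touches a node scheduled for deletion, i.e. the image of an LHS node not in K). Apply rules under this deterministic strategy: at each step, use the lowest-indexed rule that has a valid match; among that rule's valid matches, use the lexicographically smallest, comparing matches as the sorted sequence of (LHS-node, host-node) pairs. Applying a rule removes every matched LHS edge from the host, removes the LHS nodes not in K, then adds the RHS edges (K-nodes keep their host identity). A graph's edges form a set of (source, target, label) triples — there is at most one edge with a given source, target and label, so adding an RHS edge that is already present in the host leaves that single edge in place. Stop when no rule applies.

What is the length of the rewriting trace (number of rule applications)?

start.  V:3 E:6  edges: 0-p->0 0-r->2 1-q->0 1-q->1 1-r->2 2-p->2
1. fire R3 via {0↦2, 1↦0}  →  V:3 E:5  edges: 0-p->0 1-q->0 1-q->1 1-r->2 2-r->2
2. fire R2 via {0↦2, 1↦1}  →  V:2 E:2  edges: 0-p->0 1-q->0
normal form: no rule applies after step 2

Answer: 2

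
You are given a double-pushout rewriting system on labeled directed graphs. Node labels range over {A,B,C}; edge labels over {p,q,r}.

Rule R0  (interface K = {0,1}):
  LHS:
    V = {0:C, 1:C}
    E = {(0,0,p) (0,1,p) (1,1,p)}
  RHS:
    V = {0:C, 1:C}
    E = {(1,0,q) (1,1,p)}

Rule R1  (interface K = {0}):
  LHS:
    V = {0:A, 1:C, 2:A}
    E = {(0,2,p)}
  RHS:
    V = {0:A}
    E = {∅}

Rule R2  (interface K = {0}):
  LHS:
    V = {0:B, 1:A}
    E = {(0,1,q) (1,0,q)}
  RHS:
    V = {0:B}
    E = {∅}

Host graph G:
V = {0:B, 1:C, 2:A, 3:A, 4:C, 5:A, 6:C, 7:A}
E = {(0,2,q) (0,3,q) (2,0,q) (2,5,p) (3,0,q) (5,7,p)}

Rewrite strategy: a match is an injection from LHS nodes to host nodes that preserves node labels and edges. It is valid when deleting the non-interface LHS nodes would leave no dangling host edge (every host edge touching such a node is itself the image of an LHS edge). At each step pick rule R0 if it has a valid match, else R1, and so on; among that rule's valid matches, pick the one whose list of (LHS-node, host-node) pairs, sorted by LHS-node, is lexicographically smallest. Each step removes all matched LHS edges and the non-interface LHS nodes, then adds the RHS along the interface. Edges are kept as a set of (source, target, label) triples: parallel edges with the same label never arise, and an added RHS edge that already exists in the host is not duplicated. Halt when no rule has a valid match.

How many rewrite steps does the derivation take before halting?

Answer: 4

Rewrite trace:
[0] host  ⇒  8 nodes, 6 edges  {0-q->2 0-q->3 2-q->0 2-p->5 3-q->0 5-p->7}
[1] R1 @ {0↦5, 1↦1, 2↦7}  ⇒  6 nodes, 5 edges  {0-q->2 0-q->3 2-q->0 2-p->5 3-q->0}
[2] R1 @ {0↦2, 1↦4, 2↦5}  ⇒  4 nodes, 4 edges  {0-q->2 0-q->3 2-q->0 3-q->0}
[3] R2 @ {0↦0, 1↦2}  ⇒  3 nodes, 2 edges  {0-q->3 3-q->0}
[4] R2 @ {0↦0, 1↦3}  ⇒  2 nodes, 0 edges  {∅}
halt: no rule applies after step 4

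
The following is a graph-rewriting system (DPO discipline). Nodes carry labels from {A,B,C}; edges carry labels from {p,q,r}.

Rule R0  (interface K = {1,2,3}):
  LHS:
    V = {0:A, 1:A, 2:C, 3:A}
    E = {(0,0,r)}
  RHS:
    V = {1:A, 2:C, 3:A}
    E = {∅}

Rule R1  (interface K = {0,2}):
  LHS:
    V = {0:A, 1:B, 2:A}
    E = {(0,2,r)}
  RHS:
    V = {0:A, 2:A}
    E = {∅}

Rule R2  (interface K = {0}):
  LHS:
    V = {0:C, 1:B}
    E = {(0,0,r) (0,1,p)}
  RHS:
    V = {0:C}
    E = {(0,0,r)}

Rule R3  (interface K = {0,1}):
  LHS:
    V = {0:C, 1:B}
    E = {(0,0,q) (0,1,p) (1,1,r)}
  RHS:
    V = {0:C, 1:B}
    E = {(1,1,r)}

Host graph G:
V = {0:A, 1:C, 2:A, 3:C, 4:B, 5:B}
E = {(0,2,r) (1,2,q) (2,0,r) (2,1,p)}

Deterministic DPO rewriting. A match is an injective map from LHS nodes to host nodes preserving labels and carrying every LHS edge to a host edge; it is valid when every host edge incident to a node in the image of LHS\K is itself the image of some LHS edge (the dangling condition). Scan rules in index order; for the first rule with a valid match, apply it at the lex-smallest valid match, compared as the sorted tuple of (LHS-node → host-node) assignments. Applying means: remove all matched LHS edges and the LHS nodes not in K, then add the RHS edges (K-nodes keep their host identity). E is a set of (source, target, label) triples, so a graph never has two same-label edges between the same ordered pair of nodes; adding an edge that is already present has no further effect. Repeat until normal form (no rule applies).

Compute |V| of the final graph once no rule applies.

Answer: 4

Derivation:
[0] host  ⇒  6 nodes, 4 edges  {0-r->2 1-q->2 2-r->0 2-p->1}
[1] R1 @ {0↦0, 1↦4, 2↦2}  ⇒  5 nodes, 3 edges  {1-q->2 2-r->0 2-p->1}
[2] R1 @ {0↦2, 1↦5, 2↦0}  ⇒  4 nodes, 2 edges  {1-q->2 2-p->1}
normal form: no rule applies after step 2
NF nodes: {0:A, 1:C, 2:A, 3:C}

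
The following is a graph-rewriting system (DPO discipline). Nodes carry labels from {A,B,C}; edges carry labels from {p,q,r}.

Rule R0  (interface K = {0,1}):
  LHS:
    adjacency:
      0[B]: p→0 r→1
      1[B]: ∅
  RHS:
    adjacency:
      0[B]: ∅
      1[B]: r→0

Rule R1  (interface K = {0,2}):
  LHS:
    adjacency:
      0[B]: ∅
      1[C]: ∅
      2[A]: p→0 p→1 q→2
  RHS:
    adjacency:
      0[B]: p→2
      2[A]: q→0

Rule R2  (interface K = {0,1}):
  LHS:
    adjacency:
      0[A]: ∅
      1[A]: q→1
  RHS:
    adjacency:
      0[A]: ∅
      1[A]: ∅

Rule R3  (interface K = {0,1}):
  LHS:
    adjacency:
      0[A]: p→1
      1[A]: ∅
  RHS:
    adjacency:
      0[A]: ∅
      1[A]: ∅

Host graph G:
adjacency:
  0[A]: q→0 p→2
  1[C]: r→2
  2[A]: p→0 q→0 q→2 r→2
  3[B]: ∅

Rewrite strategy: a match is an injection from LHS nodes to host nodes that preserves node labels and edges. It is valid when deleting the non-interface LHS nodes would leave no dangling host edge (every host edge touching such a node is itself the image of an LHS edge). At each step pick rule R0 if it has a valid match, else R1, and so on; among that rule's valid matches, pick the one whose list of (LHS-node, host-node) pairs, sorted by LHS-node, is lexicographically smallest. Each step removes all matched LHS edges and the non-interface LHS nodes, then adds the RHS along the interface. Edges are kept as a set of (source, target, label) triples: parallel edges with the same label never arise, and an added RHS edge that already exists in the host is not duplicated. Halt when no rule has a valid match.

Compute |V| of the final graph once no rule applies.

Answer: 4

Rewrite trace:
start.  V:4 E:7  edges: 0-q->0 0-p->2 1-r->2 2-p->0 2-q->0 2-q->2 2-r->2
1. fire R2 via {0↦0, 1↦2}  →  V:4 E:6  edges: 0-q->0 0-p->2 1-r->2 2-p->0 2-q->0 2-r->2
2. fire R2 via {0↦2, 1↦0}  →  V:4 E:5  edges: 0-p->2 1-r->2 2-p->0 2-q->0 2-r->2
3. fire R3 via {0↦0, 1↦2}  →  V:4 E:4  edges: 1-r->2 2-p->0 2-q->0 2-r->2
4. fire R3 via {0↦2, 1↦0}  →  V:4 E:3  edges: 1-r->2 2-q->0 2-r->2
halt: no rule applies after step 4
NF nodes: {0:A, 1:C, 2:A, 3:B}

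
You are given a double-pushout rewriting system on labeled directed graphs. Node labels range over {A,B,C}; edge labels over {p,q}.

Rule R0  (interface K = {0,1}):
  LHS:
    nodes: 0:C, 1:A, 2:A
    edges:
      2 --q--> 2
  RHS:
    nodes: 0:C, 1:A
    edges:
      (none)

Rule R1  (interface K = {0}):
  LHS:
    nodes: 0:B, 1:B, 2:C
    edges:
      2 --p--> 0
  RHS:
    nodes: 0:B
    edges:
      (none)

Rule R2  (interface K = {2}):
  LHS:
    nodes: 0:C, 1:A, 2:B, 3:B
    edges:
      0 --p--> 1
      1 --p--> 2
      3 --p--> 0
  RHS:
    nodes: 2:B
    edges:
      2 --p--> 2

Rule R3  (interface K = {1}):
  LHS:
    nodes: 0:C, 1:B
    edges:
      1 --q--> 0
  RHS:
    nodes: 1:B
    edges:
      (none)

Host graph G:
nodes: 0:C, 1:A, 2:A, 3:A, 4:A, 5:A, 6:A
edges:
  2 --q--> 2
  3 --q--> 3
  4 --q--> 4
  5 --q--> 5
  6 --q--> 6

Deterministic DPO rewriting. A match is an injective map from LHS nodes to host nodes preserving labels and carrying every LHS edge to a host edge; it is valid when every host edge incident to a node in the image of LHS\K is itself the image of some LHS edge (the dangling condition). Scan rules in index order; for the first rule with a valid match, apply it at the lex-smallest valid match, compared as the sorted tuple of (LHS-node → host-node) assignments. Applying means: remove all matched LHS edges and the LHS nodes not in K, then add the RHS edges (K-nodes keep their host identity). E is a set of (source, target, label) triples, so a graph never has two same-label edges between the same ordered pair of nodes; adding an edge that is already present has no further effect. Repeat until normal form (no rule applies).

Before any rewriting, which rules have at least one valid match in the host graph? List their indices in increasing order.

Answer: [R0]

Steps:
R0: 25 valid matches — {0↦0, 1↦1, 2↦2}, {0↦0, 1↦1, 2↦3}, {0↦0, 1↦1, 2↦4} (+22 more)
R1: no valid match — LHS pattern not found
R2: no valid match — LHS pattern not found
R3: no valid match — LHS pattern not found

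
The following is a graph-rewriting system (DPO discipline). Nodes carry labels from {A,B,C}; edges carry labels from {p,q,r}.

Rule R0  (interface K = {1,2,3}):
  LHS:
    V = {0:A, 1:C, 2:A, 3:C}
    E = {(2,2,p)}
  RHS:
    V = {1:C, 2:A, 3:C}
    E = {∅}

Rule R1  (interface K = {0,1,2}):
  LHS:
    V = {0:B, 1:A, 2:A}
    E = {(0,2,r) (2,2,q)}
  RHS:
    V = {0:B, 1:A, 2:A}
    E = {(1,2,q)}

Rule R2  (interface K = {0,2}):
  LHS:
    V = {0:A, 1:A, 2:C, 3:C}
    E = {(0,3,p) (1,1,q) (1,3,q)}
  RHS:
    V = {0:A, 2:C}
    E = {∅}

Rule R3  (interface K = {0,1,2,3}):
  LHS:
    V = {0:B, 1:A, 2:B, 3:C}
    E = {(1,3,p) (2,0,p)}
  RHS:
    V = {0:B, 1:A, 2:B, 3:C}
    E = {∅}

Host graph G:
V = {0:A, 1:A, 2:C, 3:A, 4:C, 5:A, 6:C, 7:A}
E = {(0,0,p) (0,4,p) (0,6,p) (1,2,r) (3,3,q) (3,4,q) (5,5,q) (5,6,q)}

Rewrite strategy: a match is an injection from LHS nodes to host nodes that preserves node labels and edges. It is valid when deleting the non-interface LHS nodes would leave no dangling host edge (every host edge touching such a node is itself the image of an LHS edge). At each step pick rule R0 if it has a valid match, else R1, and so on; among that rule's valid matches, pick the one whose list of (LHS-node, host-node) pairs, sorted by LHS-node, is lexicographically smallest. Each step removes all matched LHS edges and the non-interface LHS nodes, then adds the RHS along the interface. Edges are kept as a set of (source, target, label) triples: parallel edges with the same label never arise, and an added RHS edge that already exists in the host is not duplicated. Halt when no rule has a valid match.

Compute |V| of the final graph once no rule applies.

initial: |V|=8 |E|=8  E = 0-p->0 0-p->4 0-p->6 1-r->2 3-q->3 3-q->4 5-q->5 5-q->6
step 1: apply R0 at {0↦7, 1↦2, 2↦0, 3↦4}  → |V|=7 |E|=7  E = 0-p->4 0-p->6 1-r->2 3-q->3 3-q->4 5-q->5 5-q->6
step 2: apply R2 at {0↦0, 1↦3, 2↦2, 3↦4}  → |V|=5 |E|=4  E = 0-p->6 1-r->2 5-q->5 5-q->6
step 3: apply R2 at {0↦0, 1↦5, 2↦2, 3↦6}  → |V|=3 |E|=1  E = 1-r->2
halt: no rule applies after step 3
NF nodes: {0:A, 1:A, 2:C}

Answer: 3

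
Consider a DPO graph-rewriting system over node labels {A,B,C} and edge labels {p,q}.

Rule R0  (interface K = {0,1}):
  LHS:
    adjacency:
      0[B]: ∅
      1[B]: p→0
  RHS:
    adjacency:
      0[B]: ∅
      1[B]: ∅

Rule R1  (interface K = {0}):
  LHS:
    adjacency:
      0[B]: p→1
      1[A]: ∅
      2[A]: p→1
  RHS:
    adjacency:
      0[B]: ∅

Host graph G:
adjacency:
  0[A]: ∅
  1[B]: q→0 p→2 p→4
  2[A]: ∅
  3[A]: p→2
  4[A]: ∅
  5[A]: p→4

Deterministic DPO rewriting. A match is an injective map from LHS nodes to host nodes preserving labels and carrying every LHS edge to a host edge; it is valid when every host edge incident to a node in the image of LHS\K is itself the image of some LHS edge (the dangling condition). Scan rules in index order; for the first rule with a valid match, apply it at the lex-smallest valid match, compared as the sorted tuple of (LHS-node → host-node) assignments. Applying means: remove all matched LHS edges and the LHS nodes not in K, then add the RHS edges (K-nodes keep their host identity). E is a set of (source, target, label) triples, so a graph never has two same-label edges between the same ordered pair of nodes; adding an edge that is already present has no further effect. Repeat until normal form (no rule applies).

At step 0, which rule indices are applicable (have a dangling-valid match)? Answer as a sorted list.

R0: no valid match — LHS pattern not found
R1: 2 valid matches — {0↦1, 1↦2, 2↦3}, {0↦1, 1↦4, 2↦5}

Answer: [R1]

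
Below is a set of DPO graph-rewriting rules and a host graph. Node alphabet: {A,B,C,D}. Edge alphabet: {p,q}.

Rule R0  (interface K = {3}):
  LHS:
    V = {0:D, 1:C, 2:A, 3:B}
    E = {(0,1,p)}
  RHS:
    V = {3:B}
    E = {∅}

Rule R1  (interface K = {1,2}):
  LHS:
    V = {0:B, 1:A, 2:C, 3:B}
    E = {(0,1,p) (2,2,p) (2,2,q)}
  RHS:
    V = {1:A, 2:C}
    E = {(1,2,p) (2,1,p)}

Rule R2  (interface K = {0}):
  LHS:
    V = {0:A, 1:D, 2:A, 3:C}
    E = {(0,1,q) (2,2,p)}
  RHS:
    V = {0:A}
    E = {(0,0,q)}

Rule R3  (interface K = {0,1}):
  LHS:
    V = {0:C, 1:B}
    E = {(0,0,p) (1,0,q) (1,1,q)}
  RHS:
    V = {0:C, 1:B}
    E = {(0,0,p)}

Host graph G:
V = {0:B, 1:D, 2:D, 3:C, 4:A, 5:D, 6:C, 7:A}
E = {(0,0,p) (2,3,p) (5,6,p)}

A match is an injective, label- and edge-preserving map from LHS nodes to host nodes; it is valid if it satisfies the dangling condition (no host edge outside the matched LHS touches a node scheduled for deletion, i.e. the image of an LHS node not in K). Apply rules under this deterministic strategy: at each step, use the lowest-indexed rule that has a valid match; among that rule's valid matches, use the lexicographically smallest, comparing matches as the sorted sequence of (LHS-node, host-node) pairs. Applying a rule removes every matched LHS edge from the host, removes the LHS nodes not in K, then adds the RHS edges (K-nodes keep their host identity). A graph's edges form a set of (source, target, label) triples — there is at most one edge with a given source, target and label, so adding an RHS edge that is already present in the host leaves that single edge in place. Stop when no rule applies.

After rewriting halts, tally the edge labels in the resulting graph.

start.  V:8 E:3  edges: 0-p->0 2-p->3 5-p->6
1. fire R0 via {0↦2, 1↦3, 2↦4, 3↦0}  →  V:5 E:2  edges: 0-p->0 5-p->6
2. fire R0 via {0↦5, 1↦6, 2↦7, 3↦0}  →  V:2 E:1  edges: 0-p->0
final graph: no rule applies after step 2
NF edges: [(0, 0, 'p')]

Answer: p:1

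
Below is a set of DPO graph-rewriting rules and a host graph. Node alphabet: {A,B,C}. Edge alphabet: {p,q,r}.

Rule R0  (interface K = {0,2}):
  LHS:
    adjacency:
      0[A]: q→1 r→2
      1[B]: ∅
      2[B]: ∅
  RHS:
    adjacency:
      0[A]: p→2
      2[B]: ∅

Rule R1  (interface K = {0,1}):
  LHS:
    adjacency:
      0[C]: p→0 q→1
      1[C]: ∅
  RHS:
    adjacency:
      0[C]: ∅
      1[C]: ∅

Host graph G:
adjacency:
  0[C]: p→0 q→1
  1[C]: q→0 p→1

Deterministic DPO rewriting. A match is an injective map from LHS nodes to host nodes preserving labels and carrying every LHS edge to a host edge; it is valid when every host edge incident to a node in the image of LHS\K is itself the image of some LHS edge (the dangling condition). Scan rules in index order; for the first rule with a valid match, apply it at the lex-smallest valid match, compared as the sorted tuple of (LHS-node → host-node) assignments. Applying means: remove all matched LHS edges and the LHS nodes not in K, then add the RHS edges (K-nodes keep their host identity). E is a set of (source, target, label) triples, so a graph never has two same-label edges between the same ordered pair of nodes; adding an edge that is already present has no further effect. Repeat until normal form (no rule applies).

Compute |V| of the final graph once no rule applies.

Answer: 2

Rewrite trace:
initial: |V|=2 |E|=4  E = 0-p->0 0-q->1 1-q->0 1-p->1
step 1: apply R1 at {0↦0, 1↦1}  → |V|=2 |E|=2  E = 1-q->0 1-p->1
step 2: apply R1 at {0↦1, 1↦0}  → |V|=2 |E|=0  E = ∅
halt: no rule applies after step 2
NF nodes: {0:C, 1:C}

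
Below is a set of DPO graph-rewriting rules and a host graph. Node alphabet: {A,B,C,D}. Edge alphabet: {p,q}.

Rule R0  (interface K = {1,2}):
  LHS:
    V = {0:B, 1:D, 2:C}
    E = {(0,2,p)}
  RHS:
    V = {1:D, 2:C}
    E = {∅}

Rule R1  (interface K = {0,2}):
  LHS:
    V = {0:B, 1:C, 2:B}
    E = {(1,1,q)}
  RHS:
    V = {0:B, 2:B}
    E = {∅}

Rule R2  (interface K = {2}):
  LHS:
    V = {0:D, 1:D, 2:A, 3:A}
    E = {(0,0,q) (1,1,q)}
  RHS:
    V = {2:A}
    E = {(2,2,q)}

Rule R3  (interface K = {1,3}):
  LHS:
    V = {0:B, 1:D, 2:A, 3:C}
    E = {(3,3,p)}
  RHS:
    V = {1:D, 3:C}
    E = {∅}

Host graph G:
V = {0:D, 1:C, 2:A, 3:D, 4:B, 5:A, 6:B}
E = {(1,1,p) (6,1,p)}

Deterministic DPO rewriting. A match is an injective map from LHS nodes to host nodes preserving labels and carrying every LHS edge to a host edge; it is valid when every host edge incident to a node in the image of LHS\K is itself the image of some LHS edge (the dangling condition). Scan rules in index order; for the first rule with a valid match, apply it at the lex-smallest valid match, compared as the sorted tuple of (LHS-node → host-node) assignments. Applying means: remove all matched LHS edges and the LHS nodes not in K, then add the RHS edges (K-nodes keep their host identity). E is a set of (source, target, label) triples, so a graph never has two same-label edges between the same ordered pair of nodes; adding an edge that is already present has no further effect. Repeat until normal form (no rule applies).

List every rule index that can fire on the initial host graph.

Answer: [R0,R3]

Derivation:
R0: 2 valid matches — {0↦6, 1↦0, 2↦1}, {0↦6, 1↦3, 2↦1}
R1: no valid match — LHS pattern not found
R2: no valid match — LHS pattern not found
R3: 4 valid matches — {0↦4, 1↦0, 2↦2, 3↦1}, {0↦4, 1↦0, 2↦5, 3↦1}, {0↦4, 1↦3, 2↦2, 3↦1} (+1 more)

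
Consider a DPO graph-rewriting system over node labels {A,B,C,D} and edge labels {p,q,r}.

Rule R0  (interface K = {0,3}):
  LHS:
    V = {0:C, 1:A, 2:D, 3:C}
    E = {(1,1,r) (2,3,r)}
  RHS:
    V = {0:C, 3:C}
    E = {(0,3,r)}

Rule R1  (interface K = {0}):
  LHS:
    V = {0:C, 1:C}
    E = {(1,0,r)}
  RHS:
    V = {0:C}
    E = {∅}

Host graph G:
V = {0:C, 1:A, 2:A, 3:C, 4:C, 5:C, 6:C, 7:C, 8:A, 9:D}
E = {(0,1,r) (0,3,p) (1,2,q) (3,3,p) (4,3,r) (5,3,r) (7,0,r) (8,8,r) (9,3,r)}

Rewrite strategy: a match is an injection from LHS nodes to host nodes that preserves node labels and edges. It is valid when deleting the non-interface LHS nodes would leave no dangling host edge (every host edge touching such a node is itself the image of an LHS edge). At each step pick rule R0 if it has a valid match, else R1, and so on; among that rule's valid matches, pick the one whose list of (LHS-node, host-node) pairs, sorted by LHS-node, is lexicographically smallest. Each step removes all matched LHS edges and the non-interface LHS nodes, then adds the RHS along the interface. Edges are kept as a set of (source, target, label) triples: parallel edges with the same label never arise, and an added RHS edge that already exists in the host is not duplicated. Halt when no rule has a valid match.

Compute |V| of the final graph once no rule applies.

start.  V:10 E:9  edges: 0-r->1 0-p->3 1-q->2 3-p->3 4-r->3 5-r->3 7-r->0 8-r->8 9-r->3
1. fire R0 via {0↦0, 1↦8, 2↦9, 3↦3}  →  V:8 E:8  edges: 0-r->1 0-p->3 0-r->3 1-q->2 3-p->3 4-r->3 5-r->3 7-r->0
2. fire R1 via {0↦0, 1↦7}  →  V:7 E:7  edges: 0-r->1 0-p->3 0-r->3 1-q->2 3-p->3 4-r->3 5-r->3
3. fire R1 via {0↦3, 1↦4}  →  V:6 E:6  edges: 0-r->1 0-p->3 0-r->3 1-q->2 3-p->3 5-r->3
4. fire R1 via {0↦3, 1↦5}  →  V:5 E:5  edges: 0-r->1 0-p->3 0-r->3 1-q->2 3-p->3
normal form: no rule applies after step 4
NF nodes: {0:C, 1:A, 2:A, 3:C, 6:C}

Answer: 5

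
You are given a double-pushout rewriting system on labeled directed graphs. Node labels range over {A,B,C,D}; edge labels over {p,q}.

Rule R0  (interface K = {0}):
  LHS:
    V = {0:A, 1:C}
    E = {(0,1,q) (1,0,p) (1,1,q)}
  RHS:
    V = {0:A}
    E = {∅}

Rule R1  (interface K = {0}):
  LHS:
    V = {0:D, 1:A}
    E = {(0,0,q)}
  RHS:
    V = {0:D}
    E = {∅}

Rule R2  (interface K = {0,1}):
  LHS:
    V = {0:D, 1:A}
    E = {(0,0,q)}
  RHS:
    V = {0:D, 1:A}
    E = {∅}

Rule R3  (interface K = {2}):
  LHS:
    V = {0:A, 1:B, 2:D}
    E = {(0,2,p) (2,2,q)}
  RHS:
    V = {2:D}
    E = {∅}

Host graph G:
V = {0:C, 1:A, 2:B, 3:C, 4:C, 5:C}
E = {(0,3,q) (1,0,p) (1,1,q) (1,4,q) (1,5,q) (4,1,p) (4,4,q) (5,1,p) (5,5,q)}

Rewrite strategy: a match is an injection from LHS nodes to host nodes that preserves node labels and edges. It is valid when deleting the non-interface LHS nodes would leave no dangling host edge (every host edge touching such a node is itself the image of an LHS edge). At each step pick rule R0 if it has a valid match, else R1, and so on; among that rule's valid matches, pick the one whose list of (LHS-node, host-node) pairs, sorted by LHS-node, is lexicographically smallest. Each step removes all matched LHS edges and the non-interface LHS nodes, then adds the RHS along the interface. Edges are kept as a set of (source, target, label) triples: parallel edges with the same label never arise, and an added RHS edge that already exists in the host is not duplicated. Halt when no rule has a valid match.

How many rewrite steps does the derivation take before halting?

Answer: 2

Steps:
initial: |V|=6 |E|=9  E = 0-q->3 1-p->0 1-q->1 1-q->4 1-q->5 4-p->1 4-q->4 5-p->1 5-q->5
step 1: apply R0 at {0↦1, 1↦4}  → |V|=5 |E|=6  E = 0-q->3 1-p->0 1-q->1 1-q->5 5-p->1 5-q->5
step 2: apply R0 at {0↦1, 1↦5}  → |V|=4 |E|=3  E = 0-q->3 1-p->0 1-q->1
normal form: no rule applies after step 2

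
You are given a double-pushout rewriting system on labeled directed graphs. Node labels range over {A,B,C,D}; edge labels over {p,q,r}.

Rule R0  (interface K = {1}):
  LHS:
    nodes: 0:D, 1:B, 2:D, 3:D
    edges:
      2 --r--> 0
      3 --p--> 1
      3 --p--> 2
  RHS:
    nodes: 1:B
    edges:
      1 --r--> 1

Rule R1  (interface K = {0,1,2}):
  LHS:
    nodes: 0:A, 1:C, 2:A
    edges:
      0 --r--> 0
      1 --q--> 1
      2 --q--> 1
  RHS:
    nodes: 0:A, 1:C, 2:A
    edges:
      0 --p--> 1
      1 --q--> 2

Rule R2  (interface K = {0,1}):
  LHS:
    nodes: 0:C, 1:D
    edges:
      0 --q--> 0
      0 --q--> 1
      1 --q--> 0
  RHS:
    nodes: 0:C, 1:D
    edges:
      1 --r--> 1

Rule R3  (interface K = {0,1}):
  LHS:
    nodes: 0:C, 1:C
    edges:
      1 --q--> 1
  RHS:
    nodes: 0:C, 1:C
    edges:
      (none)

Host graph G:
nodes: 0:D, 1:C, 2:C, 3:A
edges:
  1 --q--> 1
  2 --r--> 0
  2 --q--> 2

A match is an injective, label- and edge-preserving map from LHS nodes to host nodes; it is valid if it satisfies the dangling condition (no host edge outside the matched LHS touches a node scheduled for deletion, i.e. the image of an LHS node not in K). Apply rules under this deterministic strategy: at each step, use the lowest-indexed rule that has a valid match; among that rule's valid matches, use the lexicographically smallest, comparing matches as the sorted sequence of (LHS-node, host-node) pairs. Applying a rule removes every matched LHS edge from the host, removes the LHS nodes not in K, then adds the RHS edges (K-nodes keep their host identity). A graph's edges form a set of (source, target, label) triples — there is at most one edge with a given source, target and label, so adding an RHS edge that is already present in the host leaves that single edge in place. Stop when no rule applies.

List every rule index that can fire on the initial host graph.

Answer: [R3]

Rewrite trace:
R0: no valid match — LHS pattern not found
R1: no valid match — LHS pattern not found
R2: no valid match — LHS pattern not found
R3: 2 valid matches — {0↦1, 1↦2}, {0↦2, 1↦1}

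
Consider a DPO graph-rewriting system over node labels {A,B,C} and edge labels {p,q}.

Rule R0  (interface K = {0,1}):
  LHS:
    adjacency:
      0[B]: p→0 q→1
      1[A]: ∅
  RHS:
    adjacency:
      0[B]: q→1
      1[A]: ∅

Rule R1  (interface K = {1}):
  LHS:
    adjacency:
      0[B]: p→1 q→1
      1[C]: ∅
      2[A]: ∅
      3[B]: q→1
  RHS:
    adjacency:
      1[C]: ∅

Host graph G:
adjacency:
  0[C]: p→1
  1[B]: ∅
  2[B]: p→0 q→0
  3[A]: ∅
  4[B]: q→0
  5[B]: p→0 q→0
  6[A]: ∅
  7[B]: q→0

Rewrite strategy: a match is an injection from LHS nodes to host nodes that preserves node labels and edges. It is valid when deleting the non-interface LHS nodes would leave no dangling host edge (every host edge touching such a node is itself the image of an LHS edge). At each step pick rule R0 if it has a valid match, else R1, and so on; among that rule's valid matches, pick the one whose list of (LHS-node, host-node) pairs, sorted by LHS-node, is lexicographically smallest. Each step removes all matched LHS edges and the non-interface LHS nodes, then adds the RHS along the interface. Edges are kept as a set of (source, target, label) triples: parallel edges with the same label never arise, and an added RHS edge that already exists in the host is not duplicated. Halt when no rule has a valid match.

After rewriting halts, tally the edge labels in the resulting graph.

start.  V:8 E:7  edges: 0-p->1 2-p->0 2-q->0 4-q->0 5-p->0 5-q->0 7-q->0
1. fire R1 via {0↦2, 1↦0, 2↦3, 3↦4}  →  V:5 E:4  edges: 0-p->1 5-p->0 5-q->0 7-q->0
2. fire R1 via {0↦5, 1↦0, 2↦6, 3↦7}  →  V:2 E:1  edges: 0-p->1
final graph: no rule applies after step 2
NF edges: [(0, 1, 'p')]

Answer: p:1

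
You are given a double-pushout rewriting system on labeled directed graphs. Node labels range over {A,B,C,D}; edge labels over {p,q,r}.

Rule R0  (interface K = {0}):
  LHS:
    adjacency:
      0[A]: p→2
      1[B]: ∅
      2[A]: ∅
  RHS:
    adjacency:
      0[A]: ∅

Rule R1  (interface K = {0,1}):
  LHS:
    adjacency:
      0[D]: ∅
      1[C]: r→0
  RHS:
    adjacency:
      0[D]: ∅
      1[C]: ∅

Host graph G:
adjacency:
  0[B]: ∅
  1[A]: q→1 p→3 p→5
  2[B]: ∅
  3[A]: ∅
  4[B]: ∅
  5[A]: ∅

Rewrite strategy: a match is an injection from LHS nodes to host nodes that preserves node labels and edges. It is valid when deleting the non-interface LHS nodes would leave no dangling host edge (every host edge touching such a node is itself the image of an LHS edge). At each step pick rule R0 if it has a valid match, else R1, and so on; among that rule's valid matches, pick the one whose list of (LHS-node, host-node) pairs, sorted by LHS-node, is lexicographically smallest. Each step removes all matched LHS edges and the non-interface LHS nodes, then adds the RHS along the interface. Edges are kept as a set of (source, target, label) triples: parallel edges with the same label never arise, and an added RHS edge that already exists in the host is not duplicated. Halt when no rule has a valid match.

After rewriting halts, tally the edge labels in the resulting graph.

Answer: q:1

Derivation:
[0] host  ⇒  6 nodes, 3 edges  {1-q->1 1-p->3 1-p->5}
[1] R0 @ {0↦1, 1↦0, 2↦3}  ⇒  4 nodes, 2 edges  {1-q->1 1-p->5}
[2] R0 @ {0↦1, 1↦2, 2↦5}  ⇒  2 nodes, 1 edges  {1-q->1}
final graph: no rule applies after step 2
NF edges: [(1, 1, 'q')]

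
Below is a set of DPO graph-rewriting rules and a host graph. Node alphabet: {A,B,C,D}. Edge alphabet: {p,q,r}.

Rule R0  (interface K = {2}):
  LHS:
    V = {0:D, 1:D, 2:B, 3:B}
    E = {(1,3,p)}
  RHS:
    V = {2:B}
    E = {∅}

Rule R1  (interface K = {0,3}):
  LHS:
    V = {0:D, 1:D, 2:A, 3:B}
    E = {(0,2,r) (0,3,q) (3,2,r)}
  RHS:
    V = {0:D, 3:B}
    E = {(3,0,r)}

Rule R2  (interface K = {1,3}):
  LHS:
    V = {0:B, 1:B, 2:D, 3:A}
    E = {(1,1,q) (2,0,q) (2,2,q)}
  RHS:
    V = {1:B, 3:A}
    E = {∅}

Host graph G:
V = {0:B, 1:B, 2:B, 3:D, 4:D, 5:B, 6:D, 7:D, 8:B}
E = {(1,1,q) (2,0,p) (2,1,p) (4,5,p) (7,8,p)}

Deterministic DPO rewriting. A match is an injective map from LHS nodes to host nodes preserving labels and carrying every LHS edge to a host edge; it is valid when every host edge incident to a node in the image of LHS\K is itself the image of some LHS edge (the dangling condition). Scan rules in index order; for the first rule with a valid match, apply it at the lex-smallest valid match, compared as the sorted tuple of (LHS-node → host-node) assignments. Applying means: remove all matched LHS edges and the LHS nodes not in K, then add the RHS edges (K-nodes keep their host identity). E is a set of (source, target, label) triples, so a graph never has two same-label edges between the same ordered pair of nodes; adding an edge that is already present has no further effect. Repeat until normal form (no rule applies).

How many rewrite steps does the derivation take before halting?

initial: |V|=9 |E|=5  E = 1-q->1 2-p->0 2-p->1 4-p->5 7-p->8
step 1: apply R0 at {0↦3, 1↦4, 2↦0, 3↦5}  → |V|=6 |E|=4  E = 1-q->1 2-p->0 2-p->1 7-p->8
step 2: apply R0 at {0↦6, 1↦7, 2↦0, 3↦8}  → |V|=3 |E|=3  E = 1-q->1 2-p->0 2-p->1
halt: no rule applies after step 2

Answer: 2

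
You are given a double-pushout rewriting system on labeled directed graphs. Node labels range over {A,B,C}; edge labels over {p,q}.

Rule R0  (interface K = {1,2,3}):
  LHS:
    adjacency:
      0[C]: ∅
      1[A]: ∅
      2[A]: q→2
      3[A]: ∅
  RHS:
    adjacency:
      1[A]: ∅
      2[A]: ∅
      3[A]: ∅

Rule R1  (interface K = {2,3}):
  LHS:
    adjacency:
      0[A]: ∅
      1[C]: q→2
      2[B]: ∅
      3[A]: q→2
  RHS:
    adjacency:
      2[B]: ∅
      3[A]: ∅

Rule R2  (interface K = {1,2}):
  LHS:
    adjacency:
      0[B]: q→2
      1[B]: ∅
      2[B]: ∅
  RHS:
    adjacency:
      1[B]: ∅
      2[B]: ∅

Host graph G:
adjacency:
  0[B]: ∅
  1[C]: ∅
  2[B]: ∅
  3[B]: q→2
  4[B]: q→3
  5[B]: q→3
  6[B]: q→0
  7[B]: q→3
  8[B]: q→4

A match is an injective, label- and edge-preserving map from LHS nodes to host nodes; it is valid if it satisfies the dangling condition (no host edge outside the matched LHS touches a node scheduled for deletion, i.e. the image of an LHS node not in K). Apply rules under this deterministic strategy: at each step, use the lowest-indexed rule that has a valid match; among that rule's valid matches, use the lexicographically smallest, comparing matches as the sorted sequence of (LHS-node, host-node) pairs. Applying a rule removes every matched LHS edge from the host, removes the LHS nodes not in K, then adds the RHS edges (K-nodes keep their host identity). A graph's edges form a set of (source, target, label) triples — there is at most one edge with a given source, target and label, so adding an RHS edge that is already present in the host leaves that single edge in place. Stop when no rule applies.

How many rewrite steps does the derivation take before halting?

[0] host  ⇒  9 nodes, 6 edges  {3-q->2 4-q->3 5-q->3 6-q->0 7-q->3 8-q->4}
[1] R2 @ {0↦5, 1↦0, 2↦3}  ⇒  8 nodes, 5 edges  {3-q->2 4-q->3 6-q->0 7-q->3 8-q->4}
[2] R2 @ {0↦6, 1↦2, 2↦0}  ⇒  7 nodes, 4 edges  {3-q->2 4-q->3 7-q->3 8-q->4}
[3] R2 @ {0↦7, 1↦0, 2↦3}  ⇒  6 nodes, 3 edges  {3-q->2 4-q->3 8-q->4}
[4] R2 @ {0↦8, 1↦0, 2↦4}  ⇒  5 nodes, 2 edges  {3-q->2 4-q->3}
[5] R2 @ {0↦4, 1↦0, 2↦3}  ⇒  4 nodes, 1 edges  {3-q->2}
[6] R2 @ {0↦3, 1↦0, 2↦2}  ⇒  3 nodes, 0 edges  {∅}
halt: no rule applies after step 6

Answer: 6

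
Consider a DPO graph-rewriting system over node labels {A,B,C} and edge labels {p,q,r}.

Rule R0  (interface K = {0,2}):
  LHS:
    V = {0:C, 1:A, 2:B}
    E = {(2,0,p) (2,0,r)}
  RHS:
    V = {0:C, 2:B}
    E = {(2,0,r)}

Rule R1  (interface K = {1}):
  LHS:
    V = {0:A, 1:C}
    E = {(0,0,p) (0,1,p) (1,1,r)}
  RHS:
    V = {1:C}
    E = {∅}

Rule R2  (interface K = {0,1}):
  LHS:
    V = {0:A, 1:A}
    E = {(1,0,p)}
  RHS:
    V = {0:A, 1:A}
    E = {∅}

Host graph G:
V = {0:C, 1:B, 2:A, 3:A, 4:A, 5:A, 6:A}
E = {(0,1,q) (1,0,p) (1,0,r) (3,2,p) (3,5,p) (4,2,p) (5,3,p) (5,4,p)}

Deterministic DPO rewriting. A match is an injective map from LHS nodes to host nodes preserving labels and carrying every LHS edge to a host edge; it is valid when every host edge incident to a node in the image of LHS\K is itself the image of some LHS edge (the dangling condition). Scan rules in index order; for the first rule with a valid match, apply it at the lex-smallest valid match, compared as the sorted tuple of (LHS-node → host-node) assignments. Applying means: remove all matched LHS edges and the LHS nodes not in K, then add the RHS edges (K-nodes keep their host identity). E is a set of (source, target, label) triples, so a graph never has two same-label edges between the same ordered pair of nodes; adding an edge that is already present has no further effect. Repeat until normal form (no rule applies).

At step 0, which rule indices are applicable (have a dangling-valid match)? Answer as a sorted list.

Answer: [R0,R2]

Derivation:
R0: 1 valid match — {0↦0, 1↦6, 2↦1}
R1: no valid match — LHS pattern not found
R2: 5 valid matches — {0↦2, 1↦3}, {0↦2, 1↦4}, {0↦3, 1↦5} (+2 more)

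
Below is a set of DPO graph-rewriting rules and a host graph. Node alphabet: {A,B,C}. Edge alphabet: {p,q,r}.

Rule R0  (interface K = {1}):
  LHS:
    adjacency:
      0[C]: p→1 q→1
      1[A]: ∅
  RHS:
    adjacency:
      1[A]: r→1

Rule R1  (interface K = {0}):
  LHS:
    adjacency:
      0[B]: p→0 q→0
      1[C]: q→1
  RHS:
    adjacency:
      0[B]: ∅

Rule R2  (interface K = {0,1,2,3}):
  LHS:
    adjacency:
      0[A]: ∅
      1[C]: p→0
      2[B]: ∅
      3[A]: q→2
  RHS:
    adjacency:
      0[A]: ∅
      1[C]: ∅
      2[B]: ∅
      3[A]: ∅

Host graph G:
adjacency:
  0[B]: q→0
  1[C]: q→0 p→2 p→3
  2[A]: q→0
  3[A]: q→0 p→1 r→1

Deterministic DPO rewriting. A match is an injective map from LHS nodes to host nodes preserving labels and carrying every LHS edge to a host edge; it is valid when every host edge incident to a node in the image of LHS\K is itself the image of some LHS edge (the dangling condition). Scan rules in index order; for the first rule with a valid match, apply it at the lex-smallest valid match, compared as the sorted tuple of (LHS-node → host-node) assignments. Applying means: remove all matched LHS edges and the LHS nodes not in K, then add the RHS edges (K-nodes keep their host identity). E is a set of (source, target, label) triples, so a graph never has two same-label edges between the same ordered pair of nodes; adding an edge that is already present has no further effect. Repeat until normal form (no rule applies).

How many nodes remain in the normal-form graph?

start.  V:4 E:8  edges: 0-q->0 1-q->0 1-p->2 1-p->3 2-q->0 3-q->0 3-p->1 3-r->1
1. fire R2 via {0↦2, 1↦1, 2↦0, 3↦3}  →  V:4 E:6  edges: 0-q->0 1-q->0 1-p->3 2-q->0 3-p->1 3-r->1
2. fire R2 via {0↦3, 1↦1, 2↦0, 3↦2}  →  V:4 E:4  edges: 0-q->0 1-q->0 3-p->1 3-r->1
normal form: no rule applies after step 2
NF nodes: {0:B, 1:C, 2:A, 3:A}

Answer: 4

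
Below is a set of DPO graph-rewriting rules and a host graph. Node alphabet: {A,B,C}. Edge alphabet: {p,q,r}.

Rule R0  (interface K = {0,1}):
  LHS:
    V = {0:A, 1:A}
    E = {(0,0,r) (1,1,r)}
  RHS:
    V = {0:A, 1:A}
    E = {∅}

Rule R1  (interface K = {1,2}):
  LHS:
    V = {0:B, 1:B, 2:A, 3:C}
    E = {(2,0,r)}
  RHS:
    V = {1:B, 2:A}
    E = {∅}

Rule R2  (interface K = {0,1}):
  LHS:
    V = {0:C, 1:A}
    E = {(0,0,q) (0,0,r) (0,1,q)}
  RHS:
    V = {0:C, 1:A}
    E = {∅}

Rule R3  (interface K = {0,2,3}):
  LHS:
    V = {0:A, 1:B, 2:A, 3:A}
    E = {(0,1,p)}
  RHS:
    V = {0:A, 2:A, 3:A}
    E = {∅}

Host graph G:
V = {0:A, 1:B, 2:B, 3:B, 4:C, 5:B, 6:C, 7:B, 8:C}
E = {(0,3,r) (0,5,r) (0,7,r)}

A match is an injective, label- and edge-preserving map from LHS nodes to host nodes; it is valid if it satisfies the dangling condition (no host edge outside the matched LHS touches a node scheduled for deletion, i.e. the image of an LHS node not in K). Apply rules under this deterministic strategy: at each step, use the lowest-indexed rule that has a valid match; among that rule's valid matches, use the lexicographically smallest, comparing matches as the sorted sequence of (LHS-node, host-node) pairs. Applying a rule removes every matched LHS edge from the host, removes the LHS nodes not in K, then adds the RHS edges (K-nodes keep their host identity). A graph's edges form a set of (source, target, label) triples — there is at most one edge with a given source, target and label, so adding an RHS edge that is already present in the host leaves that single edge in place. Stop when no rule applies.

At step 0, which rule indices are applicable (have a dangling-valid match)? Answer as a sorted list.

R0: no valid match — LHS pattern not found
R1: 36 valid matches — {0↦3, 1↦1, 2↦0, 3↦4}, {0↦3, 1↦1, 2↦0, 3↦6}, {0↦3, 1↦1, 2↦0, 3↦8} (+33 more)
R2: no valid match — LHS pattern not found
R3: no valid match — LHS pattern not found

Answer: [R1]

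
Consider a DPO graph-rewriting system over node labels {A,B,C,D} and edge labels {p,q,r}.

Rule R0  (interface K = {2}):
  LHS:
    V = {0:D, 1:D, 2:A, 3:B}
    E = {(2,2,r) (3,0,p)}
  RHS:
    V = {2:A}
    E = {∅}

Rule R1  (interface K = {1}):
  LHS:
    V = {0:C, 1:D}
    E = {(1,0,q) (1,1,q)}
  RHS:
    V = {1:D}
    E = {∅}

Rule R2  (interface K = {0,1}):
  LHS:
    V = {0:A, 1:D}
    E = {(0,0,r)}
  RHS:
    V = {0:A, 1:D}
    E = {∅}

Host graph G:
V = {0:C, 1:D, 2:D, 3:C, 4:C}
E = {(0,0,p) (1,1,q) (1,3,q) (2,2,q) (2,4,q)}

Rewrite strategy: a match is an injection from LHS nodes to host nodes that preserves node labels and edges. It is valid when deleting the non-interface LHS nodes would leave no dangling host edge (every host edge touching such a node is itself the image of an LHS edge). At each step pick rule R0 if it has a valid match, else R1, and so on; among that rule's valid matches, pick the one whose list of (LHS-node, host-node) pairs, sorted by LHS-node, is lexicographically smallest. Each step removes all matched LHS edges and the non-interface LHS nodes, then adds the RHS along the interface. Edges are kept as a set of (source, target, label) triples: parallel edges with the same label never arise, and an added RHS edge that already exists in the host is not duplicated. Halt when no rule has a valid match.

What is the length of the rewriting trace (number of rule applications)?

[0] host  ⇒  5 nodes, 5 edges  {0-p->0 1-q->1 1-q->3 2-q->2 2-q->4}
[1] R1 @ {0↦3, 1↦1}  ⇒  4 nodes, 3 edges  {0-p->0 2-q->2 2-q->4}
[2] R1 @ {0↦4, 1↦2}  ⇒  3 nodes, 1 edges  {0-p->0}
halt: no rule applies after step 2

Answer: 2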